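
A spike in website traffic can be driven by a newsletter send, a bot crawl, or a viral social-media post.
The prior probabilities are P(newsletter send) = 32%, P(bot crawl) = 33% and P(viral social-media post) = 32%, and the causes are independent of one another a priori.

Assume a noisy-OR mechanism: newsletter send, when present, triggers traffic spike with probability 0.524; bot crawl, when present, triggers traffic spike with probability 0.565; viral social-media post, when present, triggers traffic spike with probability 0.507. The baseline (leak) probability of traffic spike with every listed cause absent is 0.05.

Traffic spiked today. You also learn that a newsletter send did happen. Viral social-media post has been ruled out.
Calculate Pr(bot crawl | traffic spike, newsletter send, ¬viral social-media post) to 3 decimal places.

Under noisy-OR, P(traffic spike | causes) = 1 − (1−0.05)·∏(1−qᵢ) over the active causes.
Weight on bot crawl=true, given the evidence: 0.803293·0.33 = 0.265087
The normalizing constant is 0.5478·0.67 + 0.803293·0.33 = 0.632113
P(bot crawl | traffic spike, newsletter send, ¬viral social-media post) = 0.265087/0.632113 ≈ 0.419

Pr(bot crawl | traffic spike, newsletter send, ¬viral social-media post) ≈ 0.419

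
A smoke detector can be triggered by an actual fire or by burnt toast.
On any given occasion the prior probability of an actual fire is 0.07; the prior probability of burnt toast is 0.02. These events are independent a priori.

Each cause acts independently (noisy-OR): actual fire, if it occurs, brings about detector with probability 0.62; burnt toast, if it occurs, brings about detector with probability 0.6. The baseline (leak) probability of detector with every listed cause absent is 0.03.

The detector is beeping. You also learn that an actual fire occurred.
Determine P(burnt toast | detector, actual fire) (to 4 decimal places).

Under noisy-OR, P(detector | causes) = 1 − (1−0.03)·∏(1−qᵢ) over the active causes.
For the numerator, keep only burnt toast=true terms: 0.85256·0.02 = 0.017051
The normalizing constant is 0.6314·0.98 + 0.85256·0.02 = 0.635823
P(burnt toast | detector, actual fire) = 0.017051/0.635823 ≈ 0.0268

P(burnt toast | detector, actual fire) ≈ 0.0268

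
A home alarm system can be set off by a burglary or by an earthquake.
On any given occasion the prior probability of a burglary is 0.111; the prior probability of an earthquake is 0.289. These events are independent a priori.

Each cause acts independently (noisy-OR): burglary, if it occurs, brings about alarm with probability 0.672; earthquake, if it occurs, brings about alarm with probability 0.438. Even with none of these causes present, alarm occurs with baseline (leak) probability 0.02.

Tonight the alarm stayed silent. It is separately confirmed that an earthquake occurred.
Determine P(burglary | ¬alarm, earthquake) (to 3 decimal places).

P(burglary | ¬alarm, earthquake) ≈ 0.039

Under noisy-OR, P(alarm | causes) = 1 − (1−0.02)·∏(1−qᵢ) over the active causes.
Sum P(¬alarm|·) weighted by the priors over both values of burglary:
  P(¬alarm | earthquake) = 0.55076·0.889 + 0.180649·0.111
        = 0.489626 + 0.020052 = 0.509678
Keeping only the burglary-present terms gives 0.020052, so
  P(burglary | ¬alarm, earthquake) = 0.020052 / 0.509678 ≈ 0.039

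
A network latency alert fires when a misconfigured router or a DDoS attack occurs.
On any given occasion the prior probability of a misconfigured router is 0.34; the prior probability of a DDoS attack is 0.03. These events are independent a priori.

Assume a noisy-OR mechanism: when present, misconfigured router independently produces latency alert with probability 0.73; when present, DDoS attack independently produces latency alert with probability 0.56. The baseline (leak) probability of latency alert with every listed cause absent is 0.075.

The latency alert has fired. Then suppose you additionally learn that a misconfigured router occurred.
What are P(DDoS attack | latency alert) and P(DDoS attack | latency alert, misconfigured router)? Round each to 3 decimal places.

P(DDoS attack | latency alert) ≈ 0.066; P(DDoS attack | latency alert, misconfigured router) ≈ 0.035

Under noisy-OR, P(latency alert | causes) = 1 − (1−0.075)·∏(1−qᵢ) over the active causes.
P(latency alert) = 0.075·0.66·0.97 + 0.593·0.66·0.03 + 0.75025·0.34·0.97 + 0.89011·0.34·0.03 = 0.048015 + 0.011741 + 0.247432 + 0.009079 = 0.316267
Restricting to configurations with DDoS attack present: 0.011741 + 0.009079 = 0.020820.
P(DDoS attack | latency alert) = 0.020820 / 0.316267 ≈ 0.066

Now condition on the additional information:
By total probability over both values of DDoS attack:
  P(latency alert | misconfigured router) = 0.75025·0.97 + 0.89011·0.03
        = 0.727742 + 0.026703 = 0.754445
Keeping only the DDoS attack-present terms gives 0.026703, so
  P(DDoS attack | latency alert, misconfigured router) = 0.026703 / 0.754445 ≈ 0.035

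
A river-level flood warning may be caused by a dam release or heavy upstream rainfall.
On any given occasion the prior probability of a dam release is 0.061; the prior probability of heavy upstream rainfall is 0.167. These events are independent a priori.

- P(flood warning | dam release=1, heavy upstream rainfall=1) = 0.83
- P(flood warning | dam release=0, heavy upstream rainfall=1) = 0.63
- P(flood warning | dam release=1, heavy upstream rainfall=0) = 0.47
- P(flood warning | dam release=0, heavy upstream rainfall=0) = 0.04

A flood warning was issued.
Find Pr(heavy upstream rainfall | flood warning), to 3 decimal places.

Pr(heavy upstream rainfall | flood warning) ≈ 0.660

Weight on heavy upstream rainfall=true, given the evidence: 0.098792 + 0.008455 = 0.107247
Normalizer over all consistent configurations: 0.04×0.939×0.833 + 0.63×0.939×0.167 + 0.47×0.061×0.833 + 0.83×0.061×0.167 = 0.162416
P(heavy upstream rainfall | flood warning) = 0.107247/0.162416 ≈ 0.660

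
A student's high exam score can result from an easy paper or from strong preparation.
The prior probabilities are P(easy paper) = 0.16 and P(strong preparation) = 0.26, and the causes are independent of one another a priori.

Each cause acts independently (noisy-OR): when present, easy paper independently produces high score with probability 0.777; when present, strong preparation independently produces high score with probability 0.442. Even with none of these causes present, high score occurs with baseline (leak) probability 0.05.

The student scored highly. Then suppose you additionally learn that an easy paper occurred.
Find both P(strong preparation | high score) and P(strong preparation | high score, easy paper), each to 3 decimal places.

P(strong preparation | high score) ≈ 0.528; P(strong preparation | high score, easy paper) ≈ 0.282

Under noisy-OR, P(high score | causes) = 1 − (1−0.05)·∏(1−qᵢ) over the active causes.
P(high score) = 0.05*0.84*0.74 + 0.4699*0.84*0.26 + 0.78815*0.16*0.74 + 0.881788*0.16*0.26 = 0.031080 + 0.102626 + 0.093317 + 0.036682 = 0.263705
Of this, 0.139308 comes from 0.102626 + 0.036682 (the strong preparation=true cases).
So P(strong preparation | high score) = 0.139308/0.263705 ≈ 0.528.

With the extra evidence:
P(high score | easy paper) = 0.78815×0.74 + 0.881788×0.26 = 0.583231 + 0.229265 = 0.812496
The strong preparation-present share is 0.881788×0.26 = 0.229265.
P(strong preparation | high score, easy paper) = 0.229265 / 0.812496 ≈ 0.282
The drop from 0.528 to 0.282 is the explaining-away (discounting) effect.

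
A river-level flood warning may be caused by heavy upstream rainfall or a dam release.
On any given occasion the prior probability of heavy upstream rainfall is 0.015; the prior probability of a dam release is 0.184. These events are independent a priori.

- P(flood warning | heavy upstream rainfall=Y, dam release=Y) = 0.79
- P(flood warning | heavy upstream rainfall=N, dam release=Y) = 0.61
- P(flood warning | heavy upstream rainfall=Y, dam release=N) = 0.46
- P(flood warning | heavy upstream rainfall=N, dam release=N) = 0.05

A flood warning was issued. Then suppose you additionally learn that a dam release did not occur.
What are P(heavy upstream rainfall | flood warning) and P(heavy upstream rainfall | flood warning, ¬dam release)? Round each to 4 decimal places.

P(heavy upstream rainfall | flood warning) ≈ 0.0493; P(heavy upstream rainfall | flood warning, ¬dam release) ≈ 0.1229

For the numerator, keep only heavy upstream rainfall=true terms: 0.005630 + 0.002180 = 0.007810
Normalizer over all consistent configurations: 0.05·0.985·0.816 + 0.61·0.985·0.184 + 0.46·0.015·0.816 + 0.79·0.015·0.184 = 0.158554
P(heavy upstream rainfall | flood warning) = 0.007810/0.158554 ≈ 0.0493

With the extra evidence:
P(flood warning | ¬dam release) = 0.05×0.985 + 0.46×0.015 = 0.049250 + 0.006900 = 0.056150
The heavy upstream rainfall-present share is 0.46×0.015 = 0.006900.
P(heavy upstream rainfall | flood warning, ¬dam release) = 0.006900 / 0.056150 ≈ 0.1229
With dam release excluded, heavy upstream rainfall must carry more of the explanatory weight for the flood warning.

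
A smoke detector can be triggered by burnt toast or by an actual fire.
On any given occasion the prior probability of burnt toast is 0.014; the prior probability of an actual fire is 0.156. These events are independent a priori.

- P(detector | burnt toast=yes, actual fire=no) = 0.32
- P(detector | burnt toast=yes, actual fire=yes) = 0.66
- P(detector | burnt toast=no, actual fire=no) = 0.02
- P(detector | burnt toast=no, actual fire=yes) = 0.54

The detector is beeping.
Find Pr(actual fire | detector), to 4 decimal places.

P(detector) = 0.02·0.986·0.844 + 0.54·0.986·0.156 + 0.32·0.014·0.844 + 0.66·0.014·0.156 = 0.016644 + 0.083061 + 0.003781 + 0.001441 = 0.104927
Restricting to configurations with actual fire present: 0.083061 + 0.001441 = 0.084502.
So P(actual fire | detector) = 0.084502/0.104927 ≈ 0.8053.

Pr(actual fire | detector) ≈ 0.8053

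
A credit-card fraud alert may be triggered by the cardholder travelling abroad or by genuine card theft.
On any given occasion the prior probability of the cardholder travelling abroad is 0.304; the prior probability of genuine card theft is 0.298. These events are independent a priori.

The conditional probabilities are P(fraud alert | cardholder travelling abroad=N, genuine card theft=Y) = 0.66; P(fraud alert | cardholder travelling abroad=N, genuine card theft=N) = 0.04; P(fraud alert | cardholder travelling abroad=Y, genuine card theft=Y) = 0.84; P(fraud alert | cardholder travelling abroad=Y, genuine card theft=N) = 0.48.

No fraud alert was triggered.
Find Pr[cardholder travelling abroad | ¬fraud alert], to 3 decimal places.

Numerator (weight on configurations with cardholder travelling abroad): 0.110972 + 0.014495 = 0.125467
Normalizer over all consistent configurations: 0.96*0.696*0.702 + 0.34*0.696*0.298 + 0.52*0.304*0.702 + 0.16*0.304*0.298 = 0.665034
P(cardholder travelling abroad | ¬fraud alert) = 0.125467/0.665034 ≈ 0.189

Pr[cardholder travelling abroad | ¬fraud alert] ≈ 0.189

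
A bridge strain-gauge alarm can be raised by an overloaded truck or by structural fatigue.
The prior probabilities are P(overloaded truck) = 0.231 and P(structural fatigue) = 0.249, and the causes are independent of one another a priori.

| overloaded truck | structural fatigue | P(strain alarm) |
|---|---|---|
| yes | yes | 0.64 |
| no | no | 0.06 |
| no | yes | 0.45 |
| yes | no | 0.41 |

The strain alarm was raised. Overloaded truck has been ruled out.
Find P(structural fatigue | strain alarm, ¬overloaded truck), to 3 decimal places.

P(structural fatigue | strain alarm, ¬overloaded truck) ≈ 0.713

Enumerate both values of structural fatigue and weight by the priors:
  P(strain alarm | ¬overloaded truck) = 0.06×0.751 + 0.45×0.249
        = 0.045060 + 0.112050 = 0.157110
The terms with structural fatigue present sum to 0.112050, so
  P(structural fatigue | strain alarm, ¬overloaded truck) = 0.112050 / 0.157110 ≈ 0.713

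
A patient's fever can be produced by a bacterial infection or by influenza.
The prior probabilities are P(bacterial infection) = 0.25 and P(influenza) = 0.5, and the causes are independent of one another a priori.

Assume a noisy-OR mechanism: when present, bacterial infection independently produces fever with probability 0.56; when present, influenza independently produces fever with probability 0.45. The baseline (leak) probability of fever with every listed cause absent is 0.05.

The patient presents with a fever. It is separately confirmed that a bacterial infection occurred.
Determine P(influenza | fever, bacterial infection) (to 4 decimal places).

P(influenza | fever, bacterial infection) ≈ 0.5696

Under noisy-OR, P(fever | causes) = 1 − (1−0.05)·∏(1−qᵢ) over the active causes.
For the numerator, keep only influenza=true terms: 0.7701·0.5 = 0.385050
The normalizing constant is 0.582·0.5 + 0.7701·0.5 = 0.676050
Posterior = 0.385050 / 0.676050 ≈ 0.5696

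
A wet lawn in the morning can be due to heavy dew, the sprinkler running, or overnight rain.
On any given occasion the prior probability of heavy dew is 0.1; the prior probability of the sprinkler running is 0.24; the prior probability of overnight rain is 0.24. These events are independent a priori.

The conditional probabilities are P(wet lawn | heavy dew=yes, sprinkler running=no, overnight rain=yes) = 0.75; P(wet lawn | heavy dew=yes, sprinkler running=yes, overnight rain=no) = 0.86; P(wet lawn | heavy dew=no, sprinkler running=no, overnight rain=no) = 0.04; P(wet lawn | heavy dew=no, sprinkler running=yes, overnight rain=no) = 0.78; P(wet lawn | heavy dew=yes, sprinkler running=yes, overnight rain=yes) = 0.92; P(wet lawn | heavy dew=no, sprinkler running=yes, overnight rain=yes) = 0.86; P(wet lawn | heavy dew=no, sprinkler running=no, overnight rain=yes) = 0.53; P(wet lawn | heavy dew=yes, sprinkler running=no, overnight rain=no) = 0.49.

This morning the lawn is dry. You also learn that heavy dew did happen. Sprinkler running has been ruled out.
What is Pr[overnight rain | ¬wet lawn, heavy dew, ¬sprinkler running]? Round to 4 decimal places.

Enumerate both values of overnight rain and weight by the priors:
  P(¬wet lawn | heavy dew, ¬sprinkler running) = 0.51·0.76 + 0.25·0.24
        = 0.387600 + 0.060000 = 0.447600
Keeping only the overnight rain-present terms gives 0.060000, so
  P(overnight rain | ¬wet lawn, heavy dew, ¬sprinkler running) = 0.060000 / 0.447600 ≈ 0.1340

Pr[overnight rain | ¬wet lawn, heavy dew, ¬sprinkler running] ≈ 0.1340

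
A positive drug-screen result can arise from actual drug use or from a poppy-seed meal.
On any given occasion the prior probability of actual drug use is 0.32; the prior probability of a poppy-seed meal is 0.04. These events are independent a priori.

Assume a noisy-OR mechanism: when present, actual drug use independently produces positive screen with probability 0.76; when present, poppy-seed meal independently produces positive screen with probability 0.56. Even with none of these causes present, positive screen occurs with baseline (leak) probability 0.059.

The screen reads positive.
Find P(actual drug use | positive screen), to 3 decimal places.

Under noisy-OR, P(positive screen | causes) = 1 − (1−0.059)·∏(1−qᵢ) over the active causes.
P(positive screen) = 0.059*0.68*0.96 + 0.58596*0.68*0.04 + 0.77416*0.32*0.96 + 0.90063*0.32*0.04 = 0.038515 + 0.015938 + 0.237822 + 0.011528 = 0.303803
The actual drug use-present share is 0.237822 + 0.011528 = 0.249350.
P(actual drug use | positive screen) = 0.249350 / 0.303803 ≈ 0.821

P(actual drug use | positive screen) ≈ 0.821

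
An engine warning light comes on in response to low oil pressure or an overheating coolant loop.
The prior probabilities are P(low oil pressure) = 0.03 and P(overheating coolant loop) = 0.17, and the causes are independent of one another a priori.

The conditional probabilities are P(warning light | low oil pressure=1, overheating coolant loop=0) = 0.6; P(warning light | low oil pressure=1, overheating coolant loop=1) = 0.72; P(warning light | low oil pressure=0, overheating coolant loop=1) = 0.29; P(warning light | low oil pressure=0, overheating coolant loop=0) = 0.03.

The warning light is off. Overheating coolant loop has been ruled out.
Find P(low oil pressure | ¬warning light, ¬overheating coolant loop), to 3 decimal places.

P(low oil pressure | ¬warning light, ¬overheating coolant loop) ≈ 0.013

P(¬warning light | ¬overheating coolant loop) = 0.97×0.97 + 0.4×0.03 = 0.940900 + 0.012000 = 0.952900
Restricting to configurations with low oil pressure present: 0.4×0.03 = 0.012000.
So P(low oil pressure | ¬warning light, ¬overheating coolant loop) = 0.012000/0.952900 ≈ 0.013.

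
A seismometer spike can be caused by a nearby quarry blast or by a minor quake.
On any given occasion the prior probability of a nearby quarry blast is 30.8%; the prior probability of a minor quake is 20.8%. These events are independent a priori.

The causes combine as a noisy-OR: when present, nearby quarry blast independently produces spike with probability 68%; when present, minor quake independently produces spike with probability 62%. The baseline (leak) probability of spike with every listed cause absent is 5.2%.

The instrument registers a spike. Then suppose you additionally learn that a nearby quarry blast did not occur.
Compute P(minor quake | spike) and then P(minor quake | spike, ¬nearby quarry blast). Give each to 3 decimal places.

Under noisy-OR, P(spike | causes) = 1 − (1−0.052)·∏(1−qᵢ) over the active causes.
P(spike) = 0.052×0.692×0.792 + 0.63976×0.692×0.208 + 0.69664×0.308×0.792 + 0.884723×0.308×0.208 = 0.028499 + 0.092084 + 0.169936 + 0.056679 = 0.347198
Restricting to configurations with minor quake present: 0.092084 + 0.056679 = 0.148763.
P(minor quake | spike) = 0.148763 / 0.347198 ≈ 0.428

Now also conditioning on nearby quarry blast≠true:
P(spike | ¬nearby quarry blast) = 0.052·0.792 + 0.63976·0.208 = 0.041184 + 0.133070 = 0.174254
The minor quake-present share is 0.63976·0.208 = 0.133070.
P(minor quake | spike, ¬nearby quarry blast) = 0.133070 / 0.174254 ≈ 0.764
With nearby quarry blast excluded, minor quake must carry more of the explanatory weight for the spike.

P(minor quake | spike) ≈ 0.428; P(minor quake | spike, ¬nearby quarry blast) ≈ 0.764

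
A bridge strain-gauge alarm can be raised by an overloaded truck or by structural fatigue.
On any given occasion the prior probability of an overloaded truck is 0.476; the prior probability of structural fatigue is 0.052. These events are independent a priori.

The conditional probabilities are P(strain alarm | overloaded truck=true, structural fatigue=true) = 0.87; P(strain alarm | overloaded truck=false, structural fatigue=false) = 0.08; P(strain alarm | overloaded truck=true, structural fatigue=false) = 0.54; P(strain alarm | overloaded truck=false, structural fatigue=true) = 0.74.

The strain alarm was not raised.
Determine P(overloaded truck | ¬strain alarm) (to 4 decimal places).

P(overloaded truck | ¬strain alarm) ≈ 0.3123

P(¬strain alarm) = 0.92×0.524×0.948 + 0.26×0.524×0.052 + 0.46×0.476×0.948 + 0.13×0.476×0.052 = 0.457012 + 0.007084 + 0.207574 + 0.003218 = 0.674888
The overloaded truck-present share is 0.207574 + 0.003218 = 0.210792.
P(overloaded truck | ¬strain alarm) = 0.210792 / 0.674888 ≈ 0.3123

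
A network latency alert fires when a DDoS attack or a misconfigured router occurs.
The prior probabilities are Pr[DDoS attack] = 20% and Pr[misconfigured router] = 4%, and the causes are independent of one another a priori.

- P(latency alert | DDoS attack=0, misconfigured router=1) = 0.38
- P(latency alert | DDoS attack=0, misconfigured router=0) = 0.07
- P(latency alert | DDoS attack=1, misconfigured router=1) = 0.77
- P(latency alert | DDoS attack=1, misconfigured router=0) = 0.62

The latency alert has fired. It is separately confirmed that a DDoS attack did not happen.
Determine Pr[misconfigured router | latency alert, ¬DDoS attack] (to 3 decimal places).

Pr[misconfigured router | latency alert, ¬DDoS attack] ≈ 0.184

P(latency alert | ¬DDoS attack) = 0.07*0.96 + 0.38*0.04 = 0.067200 + 0.015200 = 0.082400
The misconfigured router-present share is 0.38*0.04 = 0.015200.
P(misconfigured router | latency alert, ¬DDoS attack) = 0.015200 / 0.082400 ≈ 0.184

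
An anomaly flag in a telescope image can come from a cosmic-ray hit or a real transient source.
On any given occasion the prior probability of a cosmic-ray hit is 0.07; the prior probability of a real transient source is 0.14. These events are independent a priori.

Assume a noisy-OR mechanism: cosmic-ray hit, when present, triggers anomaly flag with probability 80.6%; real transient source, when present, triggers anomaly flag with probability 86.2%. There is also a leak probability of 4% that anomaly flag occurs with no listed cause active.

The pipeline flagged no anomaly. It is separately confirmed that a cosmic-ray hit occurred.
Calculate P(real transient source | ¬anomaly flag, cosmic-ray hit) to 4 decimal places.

P(real transient source | ¬anomaly flag, cosmic-ray hit) ≈ 0.0220

Under noisy-OR, P(anomaly flag | causes) = 1 − (1−0.04)·∏(1−qᵢ) over the active causes.
P(¬anomaly flag | cosmic-ray hit) = 0.18624·0.86 + 0.025701·0.14 = 0.160166 + 0.003598 = 0.163764
Of this, 0.003598 comes from 0.025701·0.14 (the real transient source=true cases).
So P(real transient source | ¬anomaly flag, cosmic-ray hit) = 0.003598/0.163764 ≈ 0.0220.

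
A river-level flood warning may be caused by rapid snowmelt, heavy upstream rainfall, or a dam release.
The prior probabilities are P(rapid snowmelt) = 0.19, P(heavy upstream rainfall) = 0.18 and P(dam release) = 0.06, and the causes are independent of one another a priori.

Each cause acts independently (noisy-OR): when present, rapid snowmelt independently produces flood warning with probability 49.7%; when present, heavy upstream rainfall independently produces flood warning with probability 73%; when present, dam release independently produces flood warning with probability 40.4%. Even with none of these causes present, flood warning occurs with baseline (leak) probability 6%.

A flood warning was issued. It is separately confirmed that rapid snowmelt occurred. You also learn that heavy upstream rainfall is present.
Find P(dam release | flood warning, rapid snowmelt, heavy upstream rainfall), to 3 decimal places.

Under noisy-OR, P(flood warning | causes) = 1 − (1−0.06)·∏(1−qᵢ) over the active causes.
P(flood warning | rapid snowmelt, heavy upstream rainfall) = 0.872339*0.94 + 0.923914*0.06 = 0.819999 + 0.055435 = 0.875434
Restricting to configurations with dam release present: 0.923914*0.06 = 0.055435.
P(dam release | flood warning, rapid snowmelt, heavy upstream rainfall) = 0.055435 / 0.875434 ≈ 0.063

P(dam release | flood warning, rapid snowmelt, heavy upstream rainfall) ≈ 0.063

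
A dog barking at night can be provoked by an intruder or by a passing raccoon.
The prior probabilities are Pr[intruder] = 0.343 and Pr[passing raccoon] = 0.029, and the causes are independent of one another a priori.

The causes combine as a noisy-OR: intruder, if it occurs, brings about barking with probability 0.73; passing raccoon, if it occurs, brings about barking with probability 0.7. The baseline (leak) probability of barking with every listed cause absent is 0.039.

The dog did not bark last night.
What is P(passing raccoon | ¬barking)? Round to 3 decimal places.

P(passing raccoon | ¬barking) ≈ 0.009

Under noisy-OR, P(barking | causes) = 1 − (1−0.039)·∏(1−qᵢ) over the active causes.
Numerator (weight on configurations with passing raccoon): 0.005493 + 0.000774 = 0.006267
Normalizer over all consistent configurations: 0.961*0.657*0.971 + 0.2883*0.657*0.029 + 0.25947*0.343*0.971 + 0.077841*0.343*0.029 = 0.705751
P(passing raccoon | ¬barking) = 0.006267/0.705751 ≈ 0.009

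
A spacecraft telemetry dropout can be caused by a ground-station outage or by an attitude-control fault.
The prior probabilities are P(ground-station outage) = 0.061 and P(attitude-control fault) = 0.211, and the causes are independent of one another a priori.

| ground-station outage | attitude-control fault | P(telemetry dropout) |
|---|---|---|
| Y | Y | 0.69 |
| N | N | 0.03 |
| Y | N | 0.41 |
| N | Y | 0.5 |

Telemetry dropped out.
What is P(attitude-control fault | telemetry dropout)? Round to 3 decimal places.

P(attitude-control fault | telemetry dropout) ≈ 0.720

P(telemetry dropout) = 0.03×0.939×0.789 + 0.5×0.939×0.211 + 0.41×0.061×0.789 + 0.69×0.061×0.211 = 0.022226 + 0.099064 + 0.019733 + 0.008881 = 0.149904
Restricting to configurations with attitude-control fault present: 0.099064 + 0.008881 = 0.107945.
Hence the posterior is 0.107945/0.149904 ≈ 0.720.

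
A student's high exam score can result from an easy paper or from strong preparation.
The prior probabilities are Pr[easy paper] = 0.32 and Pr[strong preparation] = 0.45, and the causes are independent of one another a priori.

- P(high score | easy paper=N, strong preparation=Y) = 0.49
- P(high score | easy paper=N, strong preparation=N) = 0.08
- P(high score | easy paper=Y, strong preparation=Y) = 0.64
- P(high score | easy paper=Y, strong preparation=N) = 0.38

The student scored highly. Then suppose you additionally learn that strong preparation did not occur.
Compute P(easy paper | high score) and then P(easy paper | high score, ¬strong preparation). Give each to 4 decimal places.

P(high score) = 0.08×0.68×0.55 + 0.49×0.68×0.45 + 0.38×0.32×0.55 + 0.64×0.32×0.45 = 0.029920 + 0.149940 + 0.066880 + 0.092160 = 0.338900
The easy paper-present share is 0.066880 + 0.092160 = 0.159040.
So P(easy paper | high score) = 0.159040/0.338900 ≈ 0.4693.

Now condition on the additional information:
P(high score | ¬strong preparation) = 0.08*0.68 + 0.38*0.32 = 0.054400 + 0.121600 = 0.176000
The easy paper-present share is 0.38*0.32 = 0.121600.
Hence the posterior is 0.121600/0.176000 ≈ 0.6909.

P(easy paper | high score) ≈ 0.4693; P(easy paper | high score, ¬strong preparation) ≈ 0.6909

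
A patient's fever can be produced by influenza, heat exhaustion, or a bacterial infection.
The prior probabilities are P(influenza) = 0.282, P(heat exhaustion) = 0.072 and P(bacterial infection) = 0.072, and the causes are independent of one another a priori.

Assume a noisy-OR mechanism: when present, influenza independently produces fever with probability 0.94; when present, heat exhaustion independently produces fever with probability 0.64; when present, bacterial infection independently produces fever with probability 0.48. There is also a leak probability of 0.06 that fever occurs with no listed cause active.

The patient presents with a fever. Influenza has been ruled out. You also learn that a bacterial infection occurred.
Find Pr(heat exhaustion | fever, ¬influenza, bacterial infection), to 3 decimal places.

Under noisy-OR, P(fever | causes) = 1 − (1−0.06)·∏(1−qᵢ) over the active causes.
Numerator (weight on configurations with heat exhaustion): 0.824032×0.072 = 0.059330
The normalizing constant is 0.5112×0.928 + 0.824032×0.072 = 0.533724
Posterior = 0.059330 / 0.533724 ≈ 0.111

Pr(heat exhaustion | fever, ¬influenza, bacterial infection) ≈ 0.111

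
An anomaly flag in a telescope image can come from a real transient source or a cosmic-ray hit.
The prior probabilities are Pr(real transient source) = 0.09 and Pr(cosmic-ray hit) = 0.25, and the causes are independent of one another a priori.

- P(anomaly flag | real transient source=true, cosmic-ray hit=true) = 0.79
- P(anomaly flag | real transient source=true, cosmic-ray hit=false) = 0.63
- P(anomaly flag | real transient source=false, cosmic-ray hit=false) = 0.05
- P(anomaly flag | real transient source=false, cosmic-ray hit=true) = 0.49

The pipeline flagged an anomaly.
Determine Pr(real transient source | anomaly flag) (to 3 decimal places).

P(anomaly flag) = 0.05·0.91·0.75 + 0.49·0.91·0.25 + 0.63·0.09·0.75 + 0.79·0.09·0.25 = 0.034125 + 0.111475 + 0.042525 + 0.017775 = 0.205900
Of this, 0.060300 comes from 0.042525 + 0.017775 (the real transient source=true cases).
So P(real transient source | anomaly flag) = 0.060300/0.205900 ≈ 0.293.

Pr(real transient source | anomaly flag) ≈ 0.293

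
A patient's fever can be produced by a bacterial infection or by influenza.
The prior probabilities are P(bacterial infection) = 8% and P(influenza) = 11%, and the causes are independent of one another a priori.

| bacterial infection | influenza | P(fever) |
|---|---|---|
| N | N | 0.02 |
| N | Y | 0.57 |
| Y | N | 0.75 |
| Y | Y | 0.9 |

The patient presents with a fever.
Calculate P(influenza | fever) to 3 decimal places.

Enumerate the 4 (bacterial infection, influenza) configurations and weight by the priors:
  P(fever) = 0.02·0.92·0.89 + 0.57·0.92·0.11 + 0.75·0.08·0.89 + 0.9·0.08·0.11
        = 0.016376 + 0.057684 + 0.053400 + 0.007920 = 0.135380
Keeping only the influenza-present terms gives 0.065604, so
  P(influenza | fever) = 0.065604 / 0.135380 ≈ 0.485

P(influenza | fever) ≈ 0.485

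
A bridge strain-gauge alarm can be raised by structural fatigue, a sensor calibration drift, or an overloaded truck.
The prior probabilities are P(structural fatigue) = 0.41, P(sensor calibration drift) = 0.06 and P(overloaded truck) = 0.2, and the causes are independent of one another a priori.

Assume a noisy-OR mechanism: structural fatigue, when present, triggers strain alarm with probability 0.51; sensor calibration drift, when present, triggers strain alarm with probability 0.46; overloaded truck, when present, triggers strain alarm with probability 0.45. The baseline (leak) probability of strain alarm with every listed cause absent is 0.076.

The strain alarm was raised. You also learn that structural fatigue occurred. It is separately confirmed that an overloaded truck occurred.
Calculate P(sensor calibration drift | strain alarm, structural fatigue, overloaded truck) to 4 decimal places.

P(sensor calibration drift | strain alarm, structural fatigue, overloaded truck) ≈ 0.0685

Under noisy-OR, P(strain alarm | causes) = 1 − (1−0.076)·∏(1−qᵢ) over the active causes.
Sum P(strain alarm|·) weighted by the priors over both values of sensor calibration drift:
  P(strain alarm | structural fatigue, overloaded truck) = 0.750982*0.94 + 0.86553*0.06
        = 0.705923 + 0.051932 = 0.757855
Keeping only the sensor calibration drift-present terms gives 0.051932, so
  P(sensor calibration drift | strain alarm, structural fatigue, overloaded truck) = 0.051932 / 0.757855 ≈ 0.0685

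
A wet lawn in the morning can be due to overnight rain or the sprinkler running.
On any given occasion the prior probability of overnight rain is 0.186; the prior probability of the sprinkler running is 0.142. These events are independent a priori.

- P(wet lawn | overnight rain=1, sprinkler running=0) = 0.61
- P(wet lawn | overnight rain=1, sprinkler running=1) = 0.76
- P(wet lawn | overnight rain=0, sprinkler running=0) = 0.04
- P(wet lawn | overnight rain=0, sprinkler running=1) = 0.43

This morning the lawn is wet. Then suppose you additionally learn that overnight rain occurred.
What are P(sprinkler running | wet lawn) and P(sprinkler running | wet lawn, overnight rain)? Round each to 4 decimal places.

P(wet lawn) = 0.04·0.814·0.858 + 0.43·0.814·0.142 + 0.61·0.186·0.858 + 0.76·0.186·0.142 = 0.027936 + 0.049703 + 0.097349 + 0.020073 = 0.195061
Of this, 0.069776 comes from 0.049703 + 0.020073 (the sprinkler running=true cases).
So P(sprinkler running | wet lawn) = 0.069776/0.195061 ≈ 0.3577.

Now also conditioning on overnight rain=true:
Sum P(wet lawn|·) weighted by the priors over both values of sprinkler running:
  P(wet lawn | overnight rain) = 0.61*0.858 + 0.76*0.142
        = 0.523380 + 0.107920 = 0.631300
The terms with sprinkler running present sum to 0.107920, so
  P(sprinkler running | wet lawn, overnight rain) = 0.107920 / 0.631300 ≈ 0.1709
— overnight rain explains away the evidence for sprinkler running.

P(sprinkler running | wet lawn) ≈ 0.3577; P(sprinkler running | wet lawn, overnight rain) ≈ 0.1709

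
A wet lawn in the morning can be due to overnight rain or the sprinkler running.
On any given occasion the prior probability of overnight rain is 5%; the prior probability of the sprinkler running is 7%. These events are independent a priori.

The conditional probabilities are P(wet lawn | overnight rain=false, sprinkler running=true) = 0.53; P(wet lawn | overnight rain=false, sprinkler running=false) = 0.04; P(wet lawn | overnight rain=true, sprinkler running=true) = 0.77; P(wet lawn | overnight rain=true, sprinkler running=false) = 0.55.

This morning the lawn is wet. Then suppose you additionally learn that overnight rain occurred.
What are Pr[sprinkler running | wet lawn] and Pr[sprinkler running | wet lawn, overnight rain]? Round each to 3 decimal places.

Sum P(wet lawn|·) weighted by the priors over the 4 (overnight rain, sprinkler running) configurations:
  P(wet lawn) = 0.04×0.95×0.93 + 0.53×0.95×0.07 + 0.55×0.05×0.93 + 0.77×0.05×0.07
        = 0.035340 + 0.035245 + 0.025575 + 0.002695 = 0.098855
Keeping only the sprinkler running-present terms gives 0.037940, so
  P(sprinkler running | wet lawn) = 0.037940 / 0.098855 ≈ 0.384

Now condition on the additional information:
Weight on sprinkler running=true, given the evidence: 0.77*0.07 = 0.053900
Normalizer over all consistent configurations: 0.55*0.93 + 0.77*0.07 = 0.565400
Posterior = 0.053900 / 0.565400 ≈ 0.095
— overnight rain explains away the evidence for sprinkler running.

Pr[sprinkler running | wet lawn] ≈ 0.384; Pr[sprinkler running | wet lawn, overnight rain] ≈ 0.095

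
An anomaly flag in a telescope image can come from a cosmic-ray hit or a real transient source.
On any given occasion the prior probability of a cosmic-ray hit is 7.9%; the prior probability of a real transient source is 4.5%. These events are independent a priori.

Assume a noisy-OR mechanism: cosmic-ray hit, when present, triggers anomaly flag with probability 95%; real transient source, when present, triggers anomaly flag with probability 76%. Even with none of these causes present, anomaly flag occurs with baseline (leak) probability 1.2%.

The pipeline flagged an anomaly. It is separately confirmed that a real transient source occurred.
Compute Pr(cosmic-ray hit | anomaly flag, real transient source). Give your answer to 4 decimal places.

Under noisy-OR, P(anomaly flag | causes) = 1 − (1−0.012)·∏(1−qᵢ) over the active causes.
Weight on cosmic-ray hit=true, given the evidence: 0.988144×0.079 = 0.078063
The normalizing constant is 0.76288×0.921 + 0.988144×0.079 = 0.780675
P(cosmic-ray hit | anomaly flag, real transient source) = 0.078063/0.780675 ≈ 0.1000

Pr(cosmic-ray hit | anomaly flag, real transient source) ≈ 0.1000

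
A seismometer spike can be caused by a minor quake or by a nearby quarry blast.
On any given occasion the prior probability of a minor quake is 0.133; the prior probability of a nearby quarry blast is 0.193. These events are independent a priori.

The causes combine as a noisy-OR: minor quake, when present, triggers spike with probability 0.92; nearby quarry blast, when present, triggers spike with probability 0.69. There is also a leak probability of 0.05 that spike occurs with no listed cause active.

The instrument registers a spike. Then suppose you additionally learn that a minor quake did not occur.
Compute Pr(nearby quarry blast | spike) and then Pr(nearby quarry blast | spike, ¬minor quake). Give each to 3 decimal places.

Pr(nearby quarry blast | spike) ≈ 0.516; Pr(nearby quarry blast | spike, ¬minor quake) ≈ 0.771

Under noisy-OR, P(spike | causes) = 1 − (1−0.05)·∏(1−qᵢ) over the active causes.
P(spike) = 0.05·0.867·0.807 + 0.7055·0.867·0.193 + 0.924·0.133·0.807 + 0.97644·0.133·0.193 = 0.034983 + 0.118052 + 0.099174 + 0.025064 = 0.277273
The nearby quarry blast-present share is 0.118052 + 0.025064 = 0.143116.
So P(nearby quarry blast | spike) = 0.143116/0.277273 ≈ 0.516.

With the extra evidence:
Weight on nearby quarry blast=true, given the evidence: 0.7055·0.193 = 0.136162
The normalizing constant is 0.05·0.807 + 0.7055·0.193 = 0.176512
Posterior = 0.136162 / 0.176512 ≈ 0.771
Ruling out minor quake raises the posterior on nearby quarry blast — the flip side of explaining away.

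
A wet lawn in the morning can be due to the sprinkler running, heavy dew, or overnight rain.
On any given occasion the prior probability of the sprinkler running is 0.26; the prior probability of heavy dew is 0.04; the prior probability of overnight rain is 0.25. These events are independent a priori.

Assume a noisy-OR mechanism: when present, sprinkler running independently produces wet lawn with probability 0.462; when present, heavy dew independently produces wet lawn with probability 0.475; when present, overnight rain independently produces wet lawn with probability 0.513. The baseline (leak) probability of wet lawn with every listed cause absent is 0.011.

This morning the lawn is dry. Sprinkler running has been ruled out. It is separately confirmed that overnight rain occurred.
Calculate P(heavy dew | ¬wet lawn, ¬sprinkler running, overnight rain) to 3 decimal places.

P(heavy dew | ¬wet lawn, ¬sprinkler running, overnight rain) ≈ 0.021

Under noisy-OR, P(wet lawn | causes) = 1 − (1−0.011)·∏(1−qᵢ) over the active causes.
Sum P(¬wet lawn|·) weighted by the priors over both values of heavy dew:
  P(¬wet lawn | ¬sprinkler running, overnight rain) = 0.481643·0.96 + 0.252863·0.04
        = 0.462377 + 0.010115 = 0.472492
The terms with heavy dew present sum to 0.010115, so
  P(heavy dew | ¬wet lawn, ¬sprinkler running, overnight rain) = 0.010115 / 0.472492 ≈ 0.021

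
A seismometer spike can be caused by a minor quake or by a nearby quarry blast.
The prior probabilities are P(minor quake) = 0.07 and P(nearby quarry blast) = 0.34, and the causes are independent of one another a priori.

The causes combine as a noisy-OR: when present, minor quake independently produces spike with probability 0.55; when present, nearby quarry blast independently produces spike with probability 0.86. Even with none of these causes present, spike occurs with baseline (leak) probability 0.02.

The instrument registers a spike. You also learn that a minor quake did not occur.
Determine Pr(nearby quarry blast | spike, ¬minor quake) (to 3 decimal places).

Pr(nearby quarry blast | spike, ¬minor quake) ≈ 0.957

Under noisy-OR, P(spike | causes) = 1 − (1−0.02)·∏(1−qᵢ) over the active causes.
Sum P(spike|·) weighted by the priors over both values of nearby quarry blast:
  P(spike | ¬minor quake) = 0.02*0.66 + 0.8628*0.34
        = 0.013200 + 0.293352 = 0.306552
Configurations with nearby quarry blast contribute 0.293352, so
  P(nearby quarry blast | spike, ¬minor quake) = 0.293352 / 0.306552 ≈ 0.957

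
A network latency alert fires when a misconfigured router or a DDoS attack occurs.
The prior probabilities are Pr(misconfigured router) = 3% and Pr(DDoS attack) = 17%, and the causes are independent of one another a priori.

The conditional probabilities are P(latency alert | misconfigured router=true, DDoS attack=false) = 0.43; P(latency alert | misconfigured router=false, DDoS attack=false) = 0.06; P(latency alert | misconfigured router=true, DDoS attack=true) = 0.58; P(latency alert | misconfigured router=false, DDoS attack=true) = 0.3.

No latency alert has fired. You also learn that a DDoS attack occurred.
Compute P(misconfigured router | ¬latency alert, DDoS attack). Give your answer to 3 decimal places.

Numerator (weight on configurations with misconfigured router): 0.42·0.03 = 0.012600
Denominator P(¬latency alert | DDoS attack): 0.7·0.97 + 0.42·0.03 = 0.691600
Posterior = 0.012600 / 0.691600 ≈ 0.018

P(misconfigured router | ¬latency alert, DDoS attack) ≈ 0.018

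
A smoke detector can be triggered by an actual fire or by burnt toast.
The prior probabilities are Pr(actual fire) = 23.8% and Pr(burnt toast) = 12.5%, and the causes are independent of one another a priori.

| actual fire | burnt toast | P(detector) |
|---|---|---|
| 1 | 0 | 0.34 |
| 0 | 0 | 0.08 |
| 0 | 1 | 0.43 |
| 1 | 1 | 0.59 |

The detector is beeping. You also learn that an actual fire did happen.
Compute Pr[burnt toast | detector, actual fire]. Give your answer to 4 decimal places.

Pr[burnt toast | detector, actual fire] ≈ 0.1987

Enumerate both values of burnt toast and weight by the priors:
  P(detector | actual fire) = 0.34*0.875 + 0.59*0.125
        = 0.297500 + 0.073750 = 0.371250
Keeping only the burnt toast-present terms gives 0.073750, so
  P(burnt toast | detector, actual fire) = 0.073750 / 0.371250 ≈ 0.1987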